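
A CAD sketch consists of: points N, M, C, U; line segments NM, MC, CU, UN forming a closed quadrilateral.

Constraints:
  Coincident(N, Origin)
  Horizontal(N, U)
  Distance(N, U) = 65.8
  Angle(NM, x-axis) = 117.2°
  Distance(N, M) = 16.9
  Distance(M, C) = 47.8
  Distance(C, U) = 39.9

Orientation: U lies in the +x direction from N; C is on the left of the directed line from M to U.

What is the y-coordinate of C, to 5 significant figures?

28.698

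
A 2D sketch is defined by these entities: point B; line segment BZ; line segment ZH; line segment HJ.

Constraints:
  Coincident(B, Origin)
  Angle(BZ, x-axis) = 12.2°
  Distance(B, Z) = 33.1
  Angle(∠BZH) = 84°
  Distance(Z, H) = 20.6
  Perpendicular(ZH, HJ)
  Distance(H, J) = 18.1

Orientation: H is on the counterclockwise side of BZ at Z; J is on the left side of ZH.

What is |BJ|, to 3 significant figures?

22.7

B is at the origin; BZ runs at 12.2° with length 33.1, so Z = 33.1·(cos 12.2°, sin 12.2°) = (32.4, 6.99). ∠BZH = 84.0°, so ZH runs at 12.2° + (180° − 84.0°) = 108° from the x-axis; with |ZH| = 20.6, H = Z + 20.6·(cos 108°, sin 108°) = (25.9, 26.6). ZH ⟂ HJ; with |HJ| = 18.1 on the left of ZH, J = H + 18.1·(-0.950, -0.312) = (8.72, 20.9). Then |BJ| = |J − B| = 22.7.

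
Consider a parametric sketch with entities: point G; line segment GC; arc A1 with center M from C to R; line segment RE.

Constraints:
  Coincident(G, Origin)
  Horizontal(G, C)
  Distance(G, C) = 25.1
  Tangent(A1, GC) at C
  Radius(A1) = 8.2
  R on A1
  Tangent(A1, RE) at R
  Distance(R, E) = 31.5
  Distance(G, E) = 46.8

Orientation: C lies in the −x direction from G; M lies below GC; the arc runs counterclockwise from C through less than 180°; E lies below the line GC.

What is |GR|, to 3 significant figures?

34.6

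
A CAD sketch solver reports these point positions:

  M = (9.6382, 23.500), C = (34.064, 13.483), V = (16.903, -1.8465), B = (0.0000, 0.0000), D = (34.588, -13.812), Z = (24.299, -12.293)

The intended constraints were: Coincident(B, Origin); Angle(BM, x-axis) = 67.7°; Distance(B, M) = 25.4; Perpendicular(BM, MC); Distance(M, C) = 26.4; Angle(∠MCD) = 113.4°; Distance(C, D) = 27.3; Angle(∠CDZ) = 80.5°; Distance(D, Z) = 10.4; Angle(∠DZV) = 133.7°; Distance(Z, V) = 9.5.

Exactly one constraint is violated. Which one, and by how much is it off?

Distance(Z, V) = 9.5 — off by 3.30.

B = (0.00, 0.00) ✓; BM at 67.70° ✓; |BM| = 25.40 ✓; ∠(BM, MC) = 90.00° ✓; |MC| = 26.40 ✓; ∠MCD = 113.4° ✓; |CD| = 27.30 ✓; ∠CDZ = 80.50° ✓; |DZ| = 10.40 ✓; ∠DZV = 133.7° ✓; |ZV| = 12.80 ✗.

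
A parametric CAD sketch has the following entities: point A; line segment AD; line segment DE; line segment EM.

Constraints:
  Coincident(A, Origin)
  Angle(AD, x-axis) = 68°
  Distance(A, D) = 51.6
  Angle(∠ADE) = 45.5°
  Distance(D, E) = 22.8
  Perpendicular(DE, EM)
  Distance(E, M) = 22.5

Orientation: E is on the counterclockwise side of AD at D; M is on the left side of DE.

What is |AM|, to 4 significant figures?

19.58

A is at the origin; AD runs at 68.0° with length 51.6, so D = 51.6·(cos 68.0°, sin 68.0°) = (19.33, 47.84). ∠ADE = 45.5°, so DE runs at 68.0° + (180° − 45.5°) = 202.5° from the x-axis; with |DE| = 22.8, E = D + 22.8·(cos 202.5°, sin 202.5°) = (-1.735, 39.12). DE is perpendicular to EM; with |EM| = 22.5 on the left of DE, M = E + 22.5·(0.3827, -0.9239) = (6.876, 18.33). Then |AM| = |M − A| = 19.58.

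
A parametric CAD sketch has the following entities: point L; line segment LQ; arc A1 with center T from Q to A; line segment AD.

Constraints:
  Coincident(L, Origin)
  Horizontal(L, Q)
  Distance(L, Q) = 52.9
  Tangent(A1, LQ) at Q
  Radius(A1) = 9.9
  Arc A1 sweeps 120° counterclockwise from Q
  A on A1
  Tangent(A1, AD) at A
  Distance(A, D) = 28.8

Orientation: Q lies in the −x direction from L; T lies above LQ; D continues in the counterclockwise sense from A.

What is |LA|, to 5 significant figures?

46.748

L is at the origin; L and Q share the same y with |LQ| = 52.9 and Q on the −x side, so Q = (-52.900, 0.0000). The tangent condition forces TQ to be normal to LQ, so T = Q + (0, 9.9) = (-52.900, 9.9000). On A1, Q sits at bearing -90° from T; a 120° counterclockwise sweep puts A at bearing 30°, so A = T + 9.9·(cos 30°, sin 30°) = (-44.326, 14.850). Then |LA| = |A − L| = 46.748.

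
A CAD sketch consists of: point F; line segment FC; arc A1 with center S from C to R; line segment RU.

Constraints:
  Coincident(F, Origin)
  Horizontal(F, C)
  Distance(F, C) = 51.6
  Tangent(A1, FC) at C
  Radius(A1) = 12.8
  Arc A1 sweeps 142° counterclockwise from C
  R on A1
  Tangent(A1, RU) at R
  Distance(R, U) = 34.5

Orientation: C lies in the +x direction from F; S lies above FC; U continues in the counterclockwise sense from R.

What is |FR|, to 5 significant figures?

63.732

F is at the origin; F and C share the same y with |FC| = 51.6 and C on the +x side, so C = (51.600, 0.0000). The tangent condition forces SC to be normal to FC, so S = C + (0, 12.8) = (51.600, 12.800). On A1, C sits at bearing -90° from S; a 142° counterclockwise sweep puts R at bearing 52°, so R = S + 12.8·(cos 52°, sin 52°) = (59.480, 22.887). Then |FR| = |R − F| = 63.732.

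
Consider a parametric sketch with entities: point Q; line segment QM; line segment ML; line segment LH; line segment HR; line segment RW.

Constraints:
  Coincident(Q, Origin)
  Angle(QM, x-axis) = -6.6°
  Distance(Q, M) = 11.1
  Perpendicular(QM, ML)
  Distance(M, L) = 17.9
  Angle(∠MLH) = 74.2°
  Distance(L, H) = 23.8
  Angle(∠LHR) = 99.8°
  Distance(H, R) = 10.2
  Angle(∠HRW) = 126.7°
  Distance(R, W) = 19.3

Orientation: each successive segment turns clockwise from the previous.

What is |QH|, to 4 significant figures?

16.42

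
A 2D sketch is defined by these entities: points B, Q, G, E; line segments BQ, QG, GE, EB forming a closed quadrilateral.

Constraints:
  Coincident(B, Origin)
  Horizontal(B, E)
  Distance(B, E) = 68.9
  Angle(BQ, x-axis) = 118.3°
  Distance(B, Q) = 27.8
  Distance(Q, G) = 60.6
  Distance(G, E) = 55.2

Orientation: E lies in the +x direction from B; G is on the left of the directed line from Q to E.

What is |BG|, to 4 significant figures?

64.44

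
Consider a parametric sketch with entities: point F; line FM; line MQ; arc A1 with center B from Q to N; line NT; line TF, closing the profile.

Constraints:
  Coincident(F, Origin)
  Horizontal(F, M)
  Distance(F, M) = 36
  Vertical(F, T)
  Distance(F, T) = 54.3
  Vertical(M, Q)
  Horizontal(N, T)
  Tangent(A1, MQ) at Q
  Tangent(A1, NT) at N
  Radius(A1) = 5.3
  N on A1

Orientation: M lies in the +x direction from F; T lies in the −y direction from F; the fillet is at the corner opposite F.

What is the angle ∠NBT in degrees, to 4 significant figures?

80.21°

F is at the origin; FM is horizontal with |FM| = 36.0 and M on the +x side, so M = (36.00, 0.000). F and T share the same x with |FT| = 54.3 and T on the −y side, so T = (0.000, -54.30). The virtual corner opposite F is at (36.00, -54.30). Tangency of A1 to MQ means the radius BQ is perpendicular to MQ and tangency of A1 to NT means the radius BN is perpendicular to NT, with radius 5.3, so the center B sits 5.3 in from both sides at B = (30.70, -49.00). That places the tangent points at Q = (36.00, -49.00) on MQ and N = (30.70, -54.30) on NT. Then cos ∠NBT = BN·BT / (|BN||BT|), giving 80.21°.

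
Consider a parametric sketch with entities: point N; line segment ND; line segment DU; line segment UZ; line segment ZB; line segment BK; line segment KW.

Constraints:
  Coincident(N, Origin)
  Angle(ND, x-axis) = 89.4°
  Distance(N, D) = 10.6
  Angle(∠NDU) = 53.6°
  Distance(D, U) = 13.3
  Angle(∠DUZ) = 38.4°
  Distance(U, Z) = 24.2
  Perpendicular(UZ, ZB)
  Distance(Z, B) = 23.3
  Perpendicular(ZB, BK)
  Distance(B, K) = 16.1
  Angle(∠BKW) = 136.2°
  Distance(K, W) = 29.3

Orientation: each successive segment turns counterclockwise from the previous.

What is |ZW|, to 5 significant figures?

37.370

N is at the origin; ND runs at 89.4° with length 10.6, so D = (0.11100, 10.599). ∠NDU = 53.6° gives DU at -144.20° from the x-axis; with |DU| = 13.3, U = (-10.676, 2.8195). ∠DUZ = 38.4° gives UZ at -2.6000° from the x-axis; with |UZ| = 24.2, Z = (13.499, 1.7217). UZ ⟂ ZB, so ZB runs at 87.400°; with |ZB| = 23.3, B = (14.556, 24.998). ZB is perpendicular to BK, so BK runs at 177.40°; with |BK| = 16.1, K = (-1.5275, 25.728). ∠BKW = 136.2° gives KW at -138.80° from the x-axis; with |KW| = 29.3, W = (-23.573, 6.4285). Then |ZW| = |W − Z| = 37.370.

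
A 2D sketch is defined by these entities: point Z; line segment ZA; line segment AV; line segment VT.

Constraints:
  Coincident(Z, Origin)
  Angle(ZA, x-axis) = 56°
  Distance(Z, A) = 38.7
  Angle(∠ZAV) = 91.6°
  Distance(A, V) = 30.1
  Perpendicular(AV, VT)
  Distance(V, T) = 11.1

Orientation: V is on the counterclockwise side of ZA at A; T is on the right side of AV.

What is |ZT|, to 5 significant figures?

58.743

Z is at the origin; ZA runs at 56.0° with length 38.7, so A = 38.7·(cos 56.0°, sin 56.0°) = (21.641, 32.084). ∠ZAV = 91.6°, so AV runs at 56.0° + (180° − 91.6°) = 144.40° from the x-axis; with |AV| = 30.1, V = A + 30.1·(cos 144.40°, sin 144.40°) = (-2.8336, 49.606). AV is perpendicular to VT; with |VT| = 11.1 on the right of AV, T = V + 11.1·(0.58212, 0.81310) = (3.6280, 58.631). Then |ZT| = |T − Z| = 58.743.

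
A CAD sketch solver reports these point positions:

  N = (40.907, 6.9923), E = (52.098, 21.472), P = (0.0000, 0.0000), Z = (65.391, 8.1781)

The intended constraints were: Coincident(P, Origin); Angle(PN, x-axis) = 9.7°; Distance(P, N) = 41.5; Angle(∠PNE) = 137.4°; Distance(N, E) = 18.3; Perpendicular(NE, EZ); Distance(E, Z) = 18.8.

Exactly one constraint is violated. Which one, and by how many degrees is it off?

Perpendicular(NE, EZ) — off by 7.30°.

P = (0.00, 0.00) ✓; PN at 9.700° ✓; |PN| = 41.50 ✓; ∠PNE = 137.4° ✓; |NE| = 18.30 ✓; ∠(NE, EZ) = 97.30° ✗; |EZ| = 18.80 ✓.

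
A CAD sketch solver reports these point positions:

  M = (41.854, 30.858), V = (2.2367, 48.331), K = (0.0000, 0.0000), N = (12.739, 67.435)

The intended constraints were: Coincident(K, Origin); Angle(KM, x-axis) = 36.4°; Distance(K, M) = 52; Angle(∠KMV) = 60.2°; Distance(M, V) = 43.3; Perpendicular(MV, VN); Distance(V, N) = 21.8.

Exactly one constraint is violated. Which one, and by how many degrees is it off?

Perpendicular(MV, VN) — off by 5.00°.

K = (0.00, 0.00) ✓; KM at 36.40° ✓; |KM| = 52.00 ✓; ∠KMV = 60.20° ✓; |MV| = 43.30 ✓; ∠(MV, VN) = 95.00° ✗; |VN| = 21.80 ✓.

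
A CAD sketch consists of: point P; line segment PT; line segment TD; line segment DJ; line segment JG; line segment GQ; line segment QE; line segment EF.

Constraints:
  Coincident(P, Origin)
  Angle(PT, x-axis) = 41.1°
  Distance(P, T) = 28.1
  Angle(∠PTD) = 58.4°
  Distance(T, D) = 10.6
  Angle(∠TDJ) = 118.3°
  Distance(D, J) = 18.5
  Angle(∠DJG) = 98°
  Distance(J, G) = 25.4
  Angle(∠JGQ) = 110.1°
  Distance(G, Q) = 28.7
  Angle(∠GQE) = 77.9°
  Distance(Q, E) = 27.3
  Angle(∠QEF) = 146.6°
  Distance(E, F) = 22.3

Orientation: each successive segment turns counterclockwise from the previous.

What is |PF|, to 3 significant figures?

31.8

∠GQE = 77.9° gives QE at 118° from the x-axis; with |QE| = 27.3, E = (27.5, 20.3). ∠QEF = 146.6° gives EF at 152° from the x-axis; with |EF| = 22.3, F = (7.82, 30.8). Then |PF| = |F − P| = 31.8.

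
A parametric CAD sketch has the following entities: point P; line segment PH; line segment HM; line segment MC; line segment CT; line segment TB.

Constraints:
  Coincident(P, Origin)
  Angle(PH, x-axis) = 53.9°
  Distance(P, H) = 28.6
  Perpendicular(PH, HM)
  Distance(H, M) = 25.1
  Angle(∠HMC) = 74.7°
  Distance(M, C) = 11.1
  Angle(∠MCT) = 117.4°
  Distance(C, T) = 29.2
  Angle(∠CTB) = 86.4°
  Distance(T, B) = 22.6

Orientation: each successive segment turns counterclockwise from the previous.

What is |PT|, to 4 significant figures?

13.39

P is at the origin; PH runs at 53.9° with length 28.6, so H = (16.85, 23.11). The perpendicularity gives HM at right angles to PH, so HM runs at 143.9°; with |HM| = 25.1, M = (-3.430, 37.90). ∠HMC = 74.7° gives MC at -110.8° from the x-axis; with |MC| = 11.1, C = (-7.371, 27.52). ∠MCT = 117.4° gives CT at -48.20° from the x-axis; with |CT| = 29.2, T = (12.09, 5.753). Then |PT| = |T − P| = 13.39.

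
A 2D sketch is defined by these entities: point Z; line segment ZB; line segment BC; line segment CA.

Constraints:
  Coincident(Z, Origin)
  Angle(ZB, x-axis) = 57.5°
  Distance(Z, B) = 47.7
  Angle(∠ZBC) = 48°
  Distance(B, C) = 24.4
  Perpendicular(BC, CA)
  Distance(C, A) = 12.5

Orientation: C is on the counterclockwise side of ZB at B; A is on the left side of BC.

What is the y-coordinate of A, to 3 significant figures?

23.9

Z is at the origin; ZB runs at 57.5° with length 47.7, so B = 47.7·(cos 57.5°, sin 57.5°) = (25.6, 40.2). ∠ZBC = 48.0°, so BC runs at 57.5° + (180° − 48.0°) = 190° from the x-axis; with |BC| = 24.4, C = B + 24.4·(cos 190°, sin 190°) = (1.56, 36.2). BC ⟂ CA; with |CA| = 12.5 on the left of BC, A = C + 12.5·(0.165, -0.986) = (3.63, 23.9). So A.y = 23.9.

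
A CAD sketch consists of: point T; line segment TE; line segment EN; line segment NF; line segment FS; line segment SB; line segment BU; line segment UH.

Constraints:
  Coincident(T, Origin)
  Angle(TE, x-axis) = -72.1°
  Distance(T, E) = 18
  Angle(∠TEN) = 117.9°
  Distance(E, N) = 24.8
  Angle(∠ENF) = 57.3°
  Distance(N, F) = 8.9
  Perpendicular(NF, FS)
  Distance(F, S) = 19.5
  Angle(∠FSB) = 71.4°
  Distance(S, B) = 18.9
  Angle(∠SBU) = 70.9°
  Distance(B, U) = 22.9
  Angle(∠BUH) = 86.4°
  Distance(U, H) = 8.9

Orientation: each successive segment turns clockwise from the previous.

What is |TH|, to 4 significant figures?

26.75

T is at the origin; TE runs at -72.1° with length 18.0, so E = (5.532, -17.13). ∠TEN = 117.9° gives EN at -134.2° from the x-axis; with |EN| = 24.8, N = (-11.76, -34.91). ∠ENF = 57.3° gives NF at 103.1° from the x-axis; with |NF| = 8.9, F = (-13.77, -26.24). NF ⟂ FS, so FS runs at 13.10°; with |FS| = 19.5, S = (5.218, -21.82). ∠FSB = 71.4° gives SB at -95.50° from the x-axis; with |SB| = 18.9, B = (3.407, -40.63). ∠SBU = 70.9° gives BU at 155.4° from the x-axis; with |BU| = 22.9, U = (-17.41, -31.10). ∠BUH = 86.4° gives UH at 61.80° from the x-axis; with |UH| = 8.9, H = (-13.21, -23.26). Then |TH| = |H − T| = 26.75.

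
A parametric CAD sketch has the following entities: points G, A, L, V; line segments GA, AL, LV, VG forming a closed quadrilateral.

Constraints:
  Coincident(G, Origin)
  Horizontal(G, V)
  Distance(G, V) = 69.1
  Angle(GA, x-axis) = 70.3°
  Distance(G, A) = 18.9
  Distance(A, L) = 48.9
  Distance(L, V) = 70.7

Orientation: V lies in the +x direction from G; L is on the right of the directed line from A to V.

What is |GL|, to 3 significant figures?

31.6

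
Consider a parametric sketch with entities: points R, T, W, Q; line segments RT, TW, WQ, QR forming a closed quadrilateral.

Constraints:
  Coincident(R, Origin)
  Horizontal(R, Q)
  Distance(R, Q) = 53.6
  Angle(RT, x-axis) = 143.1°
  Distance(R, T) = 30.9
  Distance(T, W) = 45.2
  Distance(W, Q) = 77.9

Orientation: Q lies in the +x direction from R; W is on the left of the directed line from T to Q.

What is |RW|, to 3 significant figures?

56.5

R is at the origin; RQ is horizontal with |RQ| = 53.6 and Q in +x, so Q = (53.6, 0). RT runs at 143.1° with |RT| = 30.9, so T = (-24.7, 18.6). W is determined by |TW| = 45.2 and |WQ| = 77.9 together: it lies at the intersection of circle(T, 45.2) and circle(Q, 77.9). With |TQ| = 80.5, the foot of the radical line on TQ is 15.2 from T and the perpendicular offset is √(45.2² − 15.2²) = 42.6. Taking the left-of-TQ solution: W = (-0.0798, 56.5).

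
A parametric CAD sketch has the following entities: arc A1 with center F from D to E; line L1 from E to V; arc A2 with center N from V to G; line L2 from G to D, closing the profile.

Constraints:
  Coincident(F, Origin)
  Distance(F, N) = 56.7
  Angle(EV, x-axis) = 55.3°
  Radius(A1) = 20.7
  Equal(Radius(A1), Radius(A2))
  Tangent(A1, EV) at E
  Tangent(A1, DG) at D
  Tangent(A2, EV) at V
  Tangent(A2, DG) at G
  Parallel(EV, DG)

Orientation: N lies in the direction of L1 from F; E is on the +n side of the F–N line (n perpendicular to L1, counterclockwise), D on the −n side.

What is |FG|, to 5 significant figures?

60.360

The slot axis is L1's direction at 55.3°, so u = (cos 55.3°, sin 55.3°) = (0.56928, 0.82214) and n = (−sin 55.3°, cos 55.3°) = (-0.82214, 0.56928). F is at the origin and N lies 56.7 along u from F, so N = 56.7·u = (32.278, 46.616). Tangency of A1 to both parallel lines with radius 20.7 puts E and D at F ± 20.7·n: E = (-17.018, 11.784), D = (17.018, -11.784). Equal radii place V and G the same way about N: V = N + 20.7·n = (15.260, 58.400), G = N − 20.7·n = (49.297, 34.831). Then |FG| = |G − F| = 60.360.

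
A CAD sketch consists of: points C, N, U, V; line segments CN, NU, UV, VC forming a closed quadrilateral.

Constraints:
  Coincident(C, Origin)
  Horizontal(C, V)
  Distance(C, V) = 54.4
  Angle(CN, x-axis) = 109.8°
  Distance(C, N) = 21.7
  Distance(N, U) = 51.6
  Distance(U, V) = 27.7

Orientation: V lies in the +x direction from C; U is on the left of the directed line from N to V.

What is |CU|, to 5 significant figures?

50.923

Checks: |NU| = 51.60 ✓; |UV| = 27.70 ✓.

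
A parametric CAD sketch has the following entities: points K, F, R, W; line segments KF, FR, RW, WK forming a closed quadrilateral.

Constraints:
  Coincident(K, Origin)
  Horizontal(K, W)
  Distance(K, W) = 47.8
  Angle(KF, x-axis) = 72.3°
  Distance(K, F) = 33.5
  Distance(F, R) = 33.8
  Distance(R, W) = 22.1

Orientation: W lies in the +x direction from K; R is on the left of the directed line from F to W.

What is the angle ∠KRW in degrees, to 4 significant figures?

77.54°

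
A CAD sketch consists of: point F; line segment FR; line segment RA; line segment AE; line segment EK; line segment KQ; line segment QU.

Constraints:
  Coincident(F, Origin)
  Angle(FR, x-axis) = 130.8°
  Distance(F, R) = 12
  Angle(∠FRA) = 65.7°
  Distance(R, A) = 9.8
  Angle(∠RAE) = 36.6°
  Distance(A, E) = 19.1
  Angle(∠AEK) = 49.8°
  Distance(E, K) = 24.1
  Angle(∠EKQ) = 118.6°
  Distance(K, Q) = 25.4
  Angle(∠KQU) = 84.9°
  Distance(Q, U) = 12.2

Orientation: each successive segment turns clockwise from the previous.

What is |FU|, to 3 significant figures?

29.2

F is at the origin; FR runs at 130.8° with length 12.0, so R = (-7.84, 9.08). ∠FRA = 65.7° gives RA at 16.5° from the x-axis; with |RA| = 9.8, A = (1.56, 11.9). ∠RAE = 36.6° gives AE at -127° from the x-axis; with |AE| = 19.1, E = (-9.91, -3.41). ∠AEK = 49.8° gives EK at 103° from the x-axis; with |EK| = 24.1, K = (-15.3, 20.1). ∠EKQ = 118.6° gives KQ at 41.5° from the x-axis; with |KQ| = 25.4, Q = (3.73, 36.9). ∠KQU = 84.9° gives QU at -53.6° from the x-axis; with |QU| = 12.2, U = (11.0, 27.1). Then |FU| = |U − F| = 29.2.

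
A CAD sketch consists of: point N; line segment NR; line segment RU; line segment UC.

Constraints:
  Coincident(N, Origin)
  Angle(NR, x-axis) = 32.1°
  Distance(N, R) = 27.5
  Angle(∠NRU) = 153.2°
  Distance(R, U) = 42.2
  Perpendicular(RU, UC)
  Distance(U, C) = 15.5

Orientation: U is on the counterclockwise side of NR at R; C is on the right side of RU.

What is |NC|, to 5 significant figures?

72.342

N is at the origin; NR runs at 32.1° with length 27.5, so R = 27.5·(cos 32.1°, sin 32.1°) = (23.296, 14.613). ∠NRU = 153.2°, so RU runs at 32.1° + (180° − 153.2°) = 58.900° from the x-axis; with |RU| = 42.2, U = R + 42.2·(cos 58.900°, sin 58.900°) = (45.094, 50.748). RU ⟂ UC; with |UC| = 15.5 on the right of RU, C = U + 15.5·(0.85627, -0.51653) = (58.366, 42.742). Then |NC| = |C − N| = 72.342.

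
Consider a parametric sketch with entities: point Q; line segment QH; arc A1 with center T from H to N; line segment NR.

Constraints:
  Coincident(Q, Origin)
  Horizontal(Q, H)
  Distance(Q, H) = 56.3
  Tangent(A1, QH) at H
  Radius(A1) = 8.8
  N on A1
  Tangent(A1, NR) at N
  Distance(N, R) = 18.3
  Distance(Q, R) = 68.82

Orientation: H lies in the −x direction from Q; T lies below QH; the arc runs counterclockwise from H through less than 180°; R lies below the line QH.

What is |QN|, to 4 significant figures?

65.78

Checks: |TH| = 8.800 ✓; |TN| = 8.800 ✓; ∠(TN, NR) = 90.00° ✓; |NR| = 18.30 ✓; |QR| = 68.82 ✓.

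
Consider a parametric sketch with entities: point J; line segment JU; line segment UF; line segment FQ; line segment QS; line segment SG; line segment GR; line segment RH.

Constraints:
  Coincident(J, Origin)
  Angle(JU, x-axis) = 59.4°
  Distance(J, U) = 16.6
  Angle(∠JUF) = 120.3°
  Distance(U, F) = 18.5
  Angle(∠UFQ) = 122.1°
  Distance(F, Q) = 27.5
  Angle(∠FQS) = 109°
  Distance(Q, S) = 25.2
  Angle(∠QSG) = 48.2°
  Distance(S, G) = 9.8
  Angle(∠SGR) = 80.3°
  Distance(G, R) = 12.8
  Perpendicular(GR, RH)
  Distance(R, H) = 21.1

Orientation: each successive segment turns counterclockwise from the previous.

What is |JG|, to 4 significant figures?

30.61

∠FQS = 109.0° gives QS at -112.0° from the x-axis; with |QS| = 25.2, S = (-37.45, 8.527). ∠QSG = 48.2° gives SG at 19.80° from the x-axis; with |SG| = 9.8, G = (-28.23, 11.85). Then |JG| = |G − J| = 30.61.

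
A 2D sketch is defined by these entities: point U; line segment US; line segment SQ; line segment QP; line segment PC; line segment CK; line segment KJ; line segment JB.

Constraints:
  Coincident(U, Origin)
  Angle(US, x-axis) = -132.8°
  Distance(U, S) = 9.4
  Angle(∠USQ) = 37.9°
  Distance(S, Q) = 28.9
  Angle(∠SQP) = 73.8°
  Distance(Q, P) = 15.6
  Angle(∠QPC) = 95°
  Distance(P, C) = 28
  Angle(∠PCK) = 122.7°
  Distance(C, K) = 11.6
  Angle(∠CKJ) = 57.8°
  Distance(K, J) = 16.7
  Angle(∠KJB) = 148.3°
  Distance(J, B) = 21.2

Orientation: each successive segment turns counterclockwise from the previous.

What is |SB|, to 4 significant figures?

29.67

U is at the origin; US runs at -132.8° with length 9.4, so S = (-6.387, -6.897). ∠USQ = 37.9° gives SQ at 9.300° from the x-axis; with |SQ| = 28.9, Q = (22.13, -2.227). ∠SQP = 73.8° gives QP at 115.5° from the x-axis; with |QP| = 15.6, P = (15.42, 11.85). ∠QPC = 95.0° gives PC at -159.5° from the x-axis; with |PC| = 28.0, C = (-10.81, 2.048). ∠PCK = 122.7° gives CK at -102.2° from the x-axis; with |CK| = 11.6, K = (-13.26, -9.290). ∠CKJ = 57.8° gives KJ at 20.00° from the x-axis; with |KJ| = 16.7, J = (2.432, -3.578). ∠KJB = 148.3° gives JB at 51.70° from the x-axis; with |JB| = 21.2, B = (15.57, 13.06). Then |SB| = |B − S| = 29.67.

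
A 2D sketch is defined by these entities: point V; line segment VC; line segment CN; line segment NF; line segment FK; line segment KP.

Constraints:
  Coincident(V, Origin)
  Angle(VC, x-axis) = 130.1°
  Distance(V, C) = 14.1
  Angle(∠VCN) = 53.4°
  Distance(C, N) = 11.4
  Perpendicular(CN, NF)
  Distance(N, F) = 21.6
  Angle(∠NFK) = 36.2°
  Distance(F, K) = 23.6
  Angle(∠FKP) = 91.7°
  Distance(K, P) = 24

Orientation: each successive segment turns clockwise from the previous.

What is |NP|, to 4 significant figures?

13.17

V is at the origin; VC runs at 130.1° with length 14.1, so C = (-9.082, 10.79). ∠VCN = 53.4° gives CN at 3.500° from the x-axis; with |CN| = 11.4, N = (2.297, 11.48). The perpendicularity gives NF at right angles to CN, so NF runs at -86.50°; with |NF| = 21.6, F = (3.615, -10.08). ∠NFK = 36.2° gives FK at 129.7° from the x-axis; with |FK| = 23.6, K = (-11.46, 8.079). ∠FKP = 91.7° gives KP at 41.40° from the x-axis; with |KP| = 24.0, P = (6.543, 23.95). Then |NP| = |P − N| = 13.17.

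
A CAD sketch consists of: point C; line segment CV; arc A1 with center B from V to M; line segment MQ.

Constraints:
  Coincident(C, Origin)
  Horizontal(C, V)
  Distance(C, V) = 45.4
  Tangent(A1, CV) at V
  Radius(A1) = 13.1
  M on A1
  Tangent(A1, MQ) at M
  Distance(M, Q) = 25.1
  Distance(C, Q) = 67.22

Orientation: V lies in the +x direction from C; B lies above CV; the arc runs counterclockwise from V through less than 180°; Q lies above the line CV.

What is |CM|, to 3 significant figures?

60.3

C is at the origin; C and V share the same y with |CV| = 45.4 and V on the +x side, so V = (45.4, 0.00). Tangency of A1 to CV means the radius BV is perpendicular to CV, so B = V + (0, 13.1) = (45.4, 13.1). Since BM ⟂ MQ (tangency), |BQ| = √(13.1² + 25.1²) = 28.3 regardless of where M sits on A1. So Q lies on both circle(C, 67.22) and circle(B, 28.3); the above-CV intersection is Q = (54.0, 40.1). M is the foot of the tangent from Q: M = (58.3, 15.4).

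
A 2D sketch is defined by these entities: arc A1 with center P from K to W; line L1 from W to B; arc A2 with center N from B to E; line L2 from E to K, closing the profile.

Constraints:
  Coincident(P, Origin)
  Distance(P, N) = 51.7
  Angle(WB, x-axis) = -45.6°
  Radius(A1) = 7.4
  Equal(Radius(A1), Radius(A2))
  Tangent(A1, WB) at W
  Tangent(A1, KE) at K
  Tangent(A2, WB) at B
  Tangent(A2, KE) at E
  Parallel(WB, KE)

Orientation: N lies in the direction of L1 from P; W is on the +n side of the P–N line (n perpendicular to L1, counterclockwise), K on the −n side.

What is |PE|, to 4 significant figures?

52.23

The slot axis is L1's direction at -45.6°, so u = (cos -45.6°, sin -45.6°) = (0.6997, -0.7145) and n = (−sin -45.6°, cos -45.6°) = (0.7145, 0.6997). P is at the origin and N lies 51.7 along u from P, so N = 51.7·u = (36.17, -36.94). Tangency of A1 to both parallel lines with radius 7.4 puts W and K at P ± 7.4·n: W = (5.287, 5.178), K = (-5.287, -5.178). Equal radii place B and E the same way about N: B = N + 7.4·n = (41.46, -31.76), E = N − 7.4·n = (30.89, -42.12). Then |PE| = |E − P| = 52.23.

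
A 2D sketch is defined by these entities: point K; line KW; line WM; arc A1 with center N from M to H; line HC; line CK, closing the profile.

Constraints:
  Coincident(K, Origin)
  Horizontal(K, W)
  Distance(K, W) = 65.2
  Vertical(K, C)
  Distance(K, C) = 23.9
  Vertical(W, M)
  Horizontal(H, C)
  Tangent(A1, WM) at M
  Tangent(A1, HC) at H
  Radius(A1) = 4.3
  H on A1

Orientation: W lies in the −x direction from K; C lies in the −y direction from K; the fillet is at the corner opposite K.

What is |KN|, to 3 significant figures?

64.0

KC is vertical with |KC| = 23.9 and C on the −y side, so C = (0.00, -23.9). The virtual corner opposite K is at (-65.2, -23.9). A1 meets WM tangentially, so NM is at right angles to WM and since A1 is tangent to HC there, NH ⟂ HC, with radius 4.3, so the center N sits 4.3 in from both sides at N = (-60.9, -19.6). Then |KN| = |N − K| = 64.0.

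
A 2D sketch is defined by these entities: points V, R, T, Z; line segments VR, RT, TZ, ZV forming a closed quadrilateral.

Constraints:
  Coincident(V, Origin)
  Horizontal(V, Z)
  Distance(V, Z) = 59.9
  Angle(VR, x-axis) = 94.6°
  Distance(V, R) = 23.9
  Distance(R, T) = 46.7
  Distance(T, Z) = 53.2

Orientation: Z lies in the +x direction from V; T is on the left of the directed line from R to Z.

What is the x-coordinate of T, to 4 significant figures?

37.80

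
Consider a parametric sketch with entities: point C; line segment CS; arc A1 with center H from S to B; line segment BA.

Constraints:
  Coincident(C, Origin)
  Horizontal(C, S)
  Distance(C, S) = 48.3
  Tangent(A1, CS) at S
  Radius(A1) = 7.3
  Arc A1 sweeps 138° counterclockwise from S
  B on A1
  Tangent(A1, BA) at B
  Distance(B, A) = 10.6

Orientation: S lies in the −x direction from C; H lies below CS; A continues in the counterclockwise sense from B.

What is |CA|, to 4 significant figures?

49.45

C is at the origin; C and S share the same y with |CS| = 48.3 and S on the −x side, so S = (-48.30, 0.000). Tangency of A1 to CS means the radius HS is perpendicular to CS, so H = S + (0, -7.3) = (-48.30, -7.300). On A1, S sits at bearing 90° from H; a 138° counterclockwise sweep puts B at bearing 228°, so B = H + 7.3·(cos 228°, sin 228°) = (-53.18, -12.72). A1 meets BA tangentially, so HB is at right angles to BA, so BA runs along (−sin 228°, cos 228°); with |BA| = 10.6, A = (-45.31, -19.82). Then |CA| = |A − C| = 49.45.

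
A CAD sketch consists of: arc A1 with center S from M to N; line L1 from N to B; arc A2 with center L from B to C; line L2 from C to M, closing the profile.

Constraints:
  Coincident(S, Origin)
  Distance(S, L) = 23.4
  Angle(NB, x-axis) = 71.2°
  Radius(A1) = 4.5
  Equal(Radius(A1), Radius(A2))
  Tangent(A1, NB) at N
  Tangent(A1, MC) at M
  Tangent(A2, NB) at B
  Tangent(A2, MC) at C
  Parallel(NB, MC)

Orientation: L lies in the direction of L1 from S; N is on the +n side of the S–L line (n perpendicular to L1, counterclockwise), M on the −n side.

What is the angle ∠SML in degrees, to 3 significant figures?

79.1°

The slot axis is L1's direction at 71.2°, so u = (cos 71.2°, sin 71.2°) = (0.322, 0.947) and n = (−sin 71.2°, cos 71.2°) = (-0.947, 0.322). S is at the origin and L lies 23.4 along u from S, so L = 23.4·u = (7.54, 22.2). Tangency of A1 to both parallel lines with radius 4.5 puts N and M at S ± 4.5·n: N = (-4.26, 1.45), M = (4.26, -1.45). Then cos ∠SML = MS·ML / (|MS||ML|), giving 79.1°.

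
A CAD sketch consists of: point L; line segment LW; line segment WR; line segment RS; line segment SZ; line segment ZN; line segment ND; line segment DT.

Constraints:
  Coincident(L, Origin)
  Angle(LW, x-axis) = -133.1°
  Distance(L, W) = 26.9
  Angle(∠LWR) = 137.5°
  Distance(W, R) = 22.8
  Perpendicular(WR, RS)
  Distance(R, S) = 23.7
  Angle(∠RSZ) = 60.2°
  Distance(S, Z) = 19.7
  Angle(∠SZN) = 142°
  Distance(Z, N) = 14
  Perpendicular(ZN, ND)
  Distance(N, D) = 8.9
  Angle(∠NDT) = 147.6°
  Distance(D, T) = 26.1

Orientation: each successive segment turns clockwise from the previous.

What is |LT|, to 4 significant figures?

56.48

L is at the origin; LW runs at -133.1° with length 26.9, so W = (-18.38, -19.64). ∠LWR = 137.5° gives WR at -175.6° from the x-axis; with |WR| = 22.8, R = (-41.11, -21.39). The perpendicularity gives RS at right angles to WR, so RS runs at 94.40°; with |RS| = 23.7, S = (-42.93, 2.240). ∠RSZ = 60.2° gives SZ at -25.40° from the x-axis; with |SZ| = 19.7, Z = (-25.14, -6.210). ∠SZN = 142.0° gives ZN at -63.40° from the x-axis; with |ZN| = 14.0, N = (-18.87, -18.73). The perpendicularity gives ND at right angles to ZN, so ND runs at -153.4°; with |ND| = 8.9, D = (-26.82, -22.71). ∠NDT = 147.6° gives DT at 174.2° from the x-axis; with |DT| = 26.1, T = (-52.79, -20.08). Then |LT| = |T − L| = 56.48.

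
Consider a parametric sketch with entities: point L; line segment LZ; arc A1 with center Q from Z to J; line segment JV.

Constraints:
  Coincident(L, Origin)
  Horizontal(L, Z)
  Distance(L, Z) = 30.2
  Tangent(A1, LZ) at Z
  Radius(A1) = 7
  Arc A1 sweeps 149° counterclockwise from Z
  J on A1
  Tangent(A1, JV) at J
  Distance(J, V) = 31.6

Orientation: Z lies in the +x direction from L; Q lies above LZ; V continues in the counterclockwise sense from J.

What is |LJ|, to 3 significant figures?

36.2

The tangent condition forces QZ to be normal to LZ, so Q = Z + (0, 7) = (30.2, 7.00). On A1, Z sits at bearing -90° from Q; a 149° counterclockwise sweep puts J at bearing 59°, so J = Q + 7.0·(cos 59°, sin 59°) = (33.8, 13.0). Then |LJ| = |J − L| = 36.2.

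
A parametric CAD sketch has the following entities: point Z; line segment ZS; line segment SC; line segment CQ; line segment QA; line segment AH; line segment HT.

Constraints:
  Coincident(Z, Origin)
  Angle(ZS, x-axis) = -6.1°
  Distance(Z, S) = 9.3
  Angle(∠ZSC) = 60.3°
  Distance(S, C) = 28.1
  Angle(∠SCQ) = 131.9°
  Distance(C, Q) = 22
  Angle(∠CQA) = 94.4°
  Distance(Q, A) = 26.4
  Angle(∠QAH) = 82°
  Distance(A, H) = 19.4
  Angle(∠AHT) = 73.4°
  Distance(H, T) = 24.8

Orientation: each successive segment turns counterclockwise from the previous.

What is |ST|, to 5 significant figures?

37.254

∠QAH = 82.0° gives AH at -14.700° from the x-axis; with |AH| = 19.4, H = (-14.313, 2.3915). ∠AHT = 73.4° gives HT at 91.900° from the x-axis; with |HT| = 24.8, T = (-15.135, 27.178). Then |ST| = |T − S| = 37.254.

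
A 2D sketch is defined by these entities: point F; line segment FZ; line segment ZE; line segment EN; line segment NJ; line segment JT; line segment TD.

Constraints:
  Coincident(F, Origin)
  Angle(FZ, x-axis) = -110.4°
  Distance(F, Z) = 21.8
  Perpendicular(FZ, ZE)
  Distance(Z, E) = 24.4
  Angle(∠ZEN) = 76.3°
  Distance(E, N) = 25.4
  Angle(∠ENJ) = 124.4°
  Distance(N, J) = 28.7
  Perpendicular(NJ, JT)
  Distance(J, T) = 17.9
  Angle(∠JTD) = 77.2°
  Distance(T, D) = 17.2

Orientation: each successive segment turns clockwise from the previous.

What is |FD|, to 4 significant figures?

6.488

F is at the origin; FZ runs at -110.4° with length 21.8, so Z = (-7.599, -20.43). FZ ⟂ ZE, so ZE runs at 159.6°; with |ZE| = 24.4, E = (-30.47, -11.93). ∠ZEN = 76.3° gives EN at 55.90° from the x-axis; with |EN| = 25.4, N = (-16.23, 9.105). ∠ENJ = 124.4° gives NJ at 0.3000° from the x-axis; with |NJ| = 28.7, J = (12.47, 9.255). NJ ⟂ JT, so JT runs at -89.70°; with |JT| = 17.9, T = (12.57, -8.644). ∠JTD = 77.2° gives TD at 167.5° from the x-axis; with |TD| = 17.2, D = (-4.227, -4.922). Then |FD| = |D − F| = 6.488.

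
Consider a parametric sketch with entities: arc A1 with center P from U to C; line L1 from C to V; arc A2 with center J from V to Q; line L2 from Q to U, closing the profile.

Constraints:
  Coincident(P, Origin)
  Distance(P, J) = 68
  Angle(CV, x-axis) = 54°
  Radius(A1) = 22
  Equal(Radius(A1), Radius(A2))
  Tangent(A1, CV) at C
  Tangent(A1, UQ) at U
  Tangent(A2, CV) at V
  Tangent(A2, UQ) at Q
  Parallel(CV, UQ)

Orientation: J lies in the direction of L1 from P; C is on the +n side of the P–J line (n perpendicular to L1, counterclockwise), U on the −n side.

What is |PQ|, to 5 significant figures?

71.470

The slot axis is L1's direction at 54.0°, so u = (cos 54.0°, sin 54.0°) = (0.58779, 0.80902) and n = (−sin 54.0°, cos 54.0°) = (-0.80902, 0.58779). P is at the origin and J lies 68.0 along u from P, so J = 68.0·u = (39.969, 55.013). Tangency of A1 to both parallel lines with radius 22.0 puts C and U at P ± 22.0·n: C = (-17.798, 12.931), U = (17.798, -12.931). Equal radii place V and Q the same way about J: V = J + 22.0·n = (22.171, 67.944), Q = J − 22.0·n = (57.768, 42.082). Then |PQ| = |Q − P| = 71.470.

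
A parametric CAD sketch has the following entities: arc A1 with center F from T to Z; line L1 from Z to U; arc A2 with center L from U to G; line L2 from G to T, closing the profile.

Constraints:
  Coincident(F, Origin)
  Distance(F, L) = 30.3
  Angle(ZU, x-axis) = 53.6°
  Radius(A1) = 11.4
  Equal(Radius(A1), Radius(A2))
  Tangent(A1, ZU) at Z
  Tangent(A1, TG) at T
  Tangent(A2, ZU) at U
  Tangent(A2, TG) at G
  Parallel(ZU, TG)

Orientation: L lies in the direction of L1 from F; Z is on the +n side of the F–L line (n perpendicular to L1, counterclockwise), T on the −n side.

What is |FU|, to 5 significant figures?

32.374

Tangency of A1 to both parallel lines with radius 11.4 puts Z and T at F ± 11.4·n: Z = (-9.1758, 6.7650), T = (9.1758, -6.7650). Equal radii place U and G the same way about L: U = L + 11.4·n = (8.8048, 31.153), G = L − 11.4·n = (27.156, 17.623). Then |FU| = |U − F| = 32.374.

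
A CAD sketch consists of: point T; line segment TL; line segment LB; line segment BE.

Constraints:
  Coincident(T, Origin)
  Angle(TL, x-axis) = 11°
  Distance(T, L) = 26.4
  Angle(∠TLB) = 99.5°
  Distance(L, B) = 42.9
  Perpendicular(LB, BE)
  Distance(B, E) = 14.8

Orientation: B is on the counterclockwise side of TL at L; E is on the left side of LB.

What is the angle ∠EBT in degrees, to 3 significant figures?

61.1°

∠TLB = 99.5°, so LB runs at 11.0° + (180° − 99.5°) = 91.5° from the x-axis; with |LB| = 42.9, B = L + 42.9·(cos 91.5°, sin 91.5°) = (24.8, 47.9). The perpendicularity gives BE at right angles to LB; with |BE| = 14.8 on the left of LB, E = B + 14.8·(-1.00, -0.0262) = (10.0, 47.5). Then cos ∠EBT = BE·BT / (|BE||BT|), giving 61.1°.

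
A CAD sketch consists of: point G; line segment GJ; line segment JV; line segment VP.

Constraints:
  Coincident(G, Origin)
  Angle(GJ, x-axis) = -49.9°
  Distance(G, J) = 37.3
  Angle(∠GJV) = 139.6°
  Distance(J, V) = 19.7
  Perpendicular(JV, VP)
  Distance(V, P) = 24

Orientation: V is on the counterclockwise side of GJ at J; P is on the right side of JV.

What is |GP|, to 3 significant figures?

68.1

G is at the origin; GJ runs at -49.9° with length 37.3, so J = 37.3·(cos -49.9°, sin -49.9°) = (24.0, -28.5). ∠GJV = 139.6°, so JV runs at -49.9° + (180° − 139.6°) = -9.50° from the x-axis; with |JV| = 19.7, V = J + 19.7·(cos -9.50°, sin -9.50°) = (43.5, -31.8). JV is perpendicular to VP; with |VP| = 24.0 on the right of JV, P = V + 24.0·(-0.165, -0.986) = (39.5, -55.5). Then |GP| = |P − G| = 68.1.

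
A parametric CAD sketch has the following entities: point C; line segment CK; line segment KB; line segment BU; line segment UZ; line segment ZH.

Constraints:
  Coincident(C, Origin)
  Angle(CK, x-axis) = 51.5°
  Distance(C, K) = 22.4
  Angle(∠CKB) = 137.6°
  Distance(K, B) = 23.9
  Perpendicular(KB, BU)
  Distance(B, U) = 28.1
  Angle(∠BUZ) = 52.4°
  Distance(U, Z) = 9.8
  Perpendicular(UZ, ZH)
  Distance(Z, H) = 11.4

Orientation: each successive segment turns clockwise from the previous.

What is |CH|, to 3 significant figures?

39.7

C is at the origin; CK runs at 51.5° with length 22.4, so K = (13.9, 17.5). ∠CKB = 137.6° gives KB at 9.10° from the x-axis; with |KB| = 23.9, B = (37.5, 21.3). KB ⟂ BU, so BU runs at -80.9°; with |BU| = 28.1, U = (42.0, -6.44). ∠BUZ = 52.4° gives UZ at 152° from the x-axis; with |UZ| = 9.8, Z = (33.4, -1.76). The perpendicularity gives ZH at right angles to UZ, so ZH runs at 61.5°; with |ZH| = 11.4, H = (38.8, 8.26). Then |CH| = |H − C| = 39.7.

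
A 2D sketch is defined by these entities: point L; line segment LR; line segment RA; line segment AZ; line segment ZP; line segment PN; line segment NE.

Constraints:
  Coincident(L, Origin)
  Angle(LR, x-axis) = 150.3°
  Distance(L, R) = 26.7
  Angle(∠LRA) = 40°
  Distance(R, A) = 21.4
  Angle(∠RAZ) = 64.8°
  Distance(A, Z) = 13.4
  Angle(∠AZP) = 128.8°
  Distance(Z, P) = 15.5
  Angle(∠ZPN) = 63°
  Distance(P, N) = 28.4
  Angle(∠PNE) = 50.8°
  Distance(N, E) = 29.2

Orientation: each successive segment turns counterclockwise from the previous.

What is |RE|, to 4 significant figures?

27.40

∠ZPN = 63.0° gives PN at -146.3° from the x-axis; with |PN| = 28.4, N = (-31.81, 2.352). ∠PNE = 50.8° gives NE at -17.10° from the x-axis; with |NE| = 29.2, E = (-3.903, -6.234). Then |RE| = |E − R| = 27.40.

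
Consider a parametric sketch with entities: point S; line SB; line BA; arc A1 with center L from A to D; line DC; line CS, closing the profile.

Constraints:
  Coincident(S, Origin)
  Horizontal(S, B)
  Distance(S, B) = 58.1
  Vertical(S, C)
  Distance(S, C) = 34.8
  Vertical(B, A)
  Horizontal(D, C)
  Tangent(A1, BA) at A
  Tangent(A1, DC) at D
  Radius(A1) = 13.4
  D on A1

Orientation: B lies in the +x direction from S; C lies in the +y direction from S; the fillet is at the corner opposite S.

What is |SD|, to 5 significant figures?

56.649

The virtual corner opposite S is at (58.100, 34.800). Since A1 is tangent to BA there, LA ⟂ BA and since A1 is tangent to DC there, LD ⟂ DC, with radius 13.4, so the center L sits 13.4 in from both sides at L = (44.700, 21.400). That places the tangent points at A = (58.100, 21.400) on BA and D = (44.700, 34.800) on DC. Then |SD| = |D − S| = 56.649.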